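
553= 553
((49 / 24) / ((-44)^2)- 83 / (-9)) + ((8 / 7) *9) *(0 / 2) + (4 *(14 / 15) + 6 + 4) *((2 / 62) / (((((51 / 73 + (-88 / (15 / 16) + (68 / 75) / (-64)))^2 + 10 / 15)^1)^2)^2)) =6494256474257333345865897456837140173389043605751134048879541 / 704115968065733392732395846122159619974901492404490858982272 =9.22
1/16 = 0.06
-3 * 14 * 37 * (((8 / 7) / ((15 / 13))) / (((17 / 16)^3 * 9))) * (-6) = 855.49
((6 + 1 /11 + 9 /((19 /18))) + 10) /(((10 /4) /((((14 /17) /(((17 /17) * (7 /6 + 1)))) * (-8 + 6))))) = -7.49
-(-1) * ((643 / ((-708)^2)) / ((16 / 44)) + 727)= 1457682785 / 2005056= 727.00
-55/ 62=-0.89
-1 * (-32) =32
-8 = -8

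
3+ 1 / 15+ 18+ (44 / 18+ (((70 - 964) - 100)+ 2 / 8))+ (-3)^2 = -961.24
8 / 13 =0.62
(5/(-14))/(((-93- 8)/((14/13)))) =0.00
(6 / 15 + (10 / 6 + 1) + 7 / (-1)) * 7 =-413 / 15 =-27.53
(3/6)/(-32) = -1/64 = -0.02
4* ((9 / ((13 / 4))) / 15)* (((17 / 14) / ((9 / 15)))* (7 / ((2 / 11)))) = 748 / 13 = 57.54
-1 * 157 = -157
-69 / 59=-1.17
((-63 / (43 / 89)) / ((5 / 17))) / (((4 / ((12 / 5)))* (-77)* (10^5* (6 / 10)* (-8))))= -13617 / 1892000000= -0.00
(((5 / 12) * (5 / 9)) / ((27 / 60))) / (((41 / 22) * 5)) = 550 / 9963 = 0.06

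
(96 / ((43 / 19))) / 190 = 0.22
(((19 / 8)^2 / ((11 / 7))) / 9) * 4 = 2527 / 1584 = 1.60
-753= -753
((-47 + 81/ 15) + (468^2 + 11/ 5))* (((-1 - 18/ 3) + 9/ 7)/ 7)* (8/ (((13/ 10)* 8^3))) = -5474615/ 2548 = -2148.59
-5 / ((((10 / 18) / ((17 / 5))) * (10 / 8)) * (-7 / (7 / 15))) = 1.63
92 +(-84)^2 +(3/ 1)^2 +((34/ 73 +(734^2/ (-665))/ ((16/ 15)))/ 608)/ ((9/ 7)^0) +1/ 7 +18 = 169392060781/ 23612288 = 7173.89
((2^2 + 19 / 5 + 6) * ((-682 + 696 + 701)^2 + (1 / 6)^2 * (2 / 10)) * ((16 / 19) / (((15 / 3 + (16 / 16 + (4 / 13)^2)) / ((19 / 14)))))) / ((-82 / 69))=-8226724809901 / 7390250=-1113186.27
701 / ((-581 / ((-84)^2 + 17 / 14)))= -69259501 / 8134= -8514.81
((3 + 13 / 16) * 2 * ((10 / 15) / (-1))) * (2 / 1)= -10.17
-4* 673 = -2692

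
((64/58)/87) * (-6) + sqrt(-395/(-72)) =-64/841 + sqrt(790)/12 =2.27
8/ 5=1.60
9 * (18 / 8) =81 / 4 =20.25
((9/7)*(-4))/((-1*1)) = 5.14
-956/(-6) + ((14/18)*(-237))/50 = 23347/150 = 155.65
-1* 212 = -212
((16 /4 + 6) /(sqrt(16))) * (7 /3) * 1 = 35 /6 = 5.83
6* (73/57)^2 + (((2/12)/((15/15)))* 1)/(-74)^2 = 116726777/11861016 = 9.84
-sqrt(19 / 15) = -sqrt(285) / 15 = -1.13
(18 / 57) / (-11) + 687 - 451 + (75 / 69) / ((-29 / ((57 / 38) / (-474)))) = 10394858721 / 44051348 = 235.97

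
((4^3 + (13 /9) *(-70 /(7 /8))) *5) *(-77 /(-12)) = -44660 /27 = -1654.07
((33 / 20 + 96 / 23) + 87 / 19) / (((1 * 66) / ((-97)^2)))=285158563 / 192280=1483.04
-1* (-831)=831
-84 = -84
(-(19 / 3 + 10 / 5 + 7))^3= -3605.04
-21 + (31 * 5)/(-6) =-281/6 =-46.83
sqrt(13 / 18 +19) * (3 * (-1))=-sqrt(710) / 2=-13.32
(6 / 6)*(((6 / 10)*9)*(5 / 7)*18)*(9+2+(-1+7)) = 8262 / 7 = 1180.29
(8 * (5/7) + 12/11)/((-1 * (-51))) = 524/3927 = 0.13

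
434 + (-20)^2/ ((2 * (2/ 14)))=1834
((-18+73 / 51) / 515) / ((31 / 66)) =-3718 / 54281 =-0.07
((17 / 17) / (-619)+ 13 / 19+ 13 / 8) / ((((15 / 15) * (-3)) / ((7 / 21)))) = -217117 / 846792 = -0.26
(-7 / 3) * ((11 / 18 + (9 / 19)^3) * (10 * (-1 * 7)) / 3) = 21699895 / 555579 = 39.06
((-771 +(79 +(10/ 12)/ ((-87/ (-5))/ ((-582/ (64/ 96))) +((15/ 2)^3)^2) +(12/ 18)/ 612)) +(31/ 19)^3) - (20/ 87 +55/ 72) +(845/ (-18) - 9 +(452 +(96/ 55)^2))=-10602704881244585212575757/ 36618230264142282010200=-289.55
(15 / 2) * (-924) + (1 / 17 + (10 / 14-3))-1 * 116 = -838739 / 119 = -7048.23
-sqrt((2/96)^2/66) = -sqrt(66)/3168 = -0.00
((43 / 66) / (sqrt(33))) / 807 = 43* sqrt(33) / 1757646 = 0.00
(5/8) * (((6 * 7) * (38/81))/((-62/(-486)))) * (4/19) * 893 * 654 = 367933860/31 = 11868834.19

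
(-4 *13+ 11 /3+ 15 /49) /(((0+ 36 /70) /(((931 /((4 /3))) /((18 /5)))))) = -18113.04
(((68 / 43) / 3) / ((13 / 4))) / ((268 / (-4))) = -272 / 112359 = -0.00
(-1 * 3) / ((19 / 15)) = -45 / 19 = -2.37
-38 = -38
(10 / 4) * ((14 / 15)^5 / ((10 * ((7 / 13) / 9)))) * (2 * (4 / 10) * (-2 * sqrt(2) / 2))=-998816 * sqrt(2) / 421875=-3.35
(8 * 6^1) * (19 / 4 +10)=708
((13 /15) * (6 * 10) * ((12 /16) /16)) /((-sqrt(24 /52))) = -13 * sqrt(78) /32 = -3.59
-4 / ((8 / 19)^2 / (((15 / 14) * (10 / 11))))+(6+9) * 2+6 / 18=30887 / 3696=8.36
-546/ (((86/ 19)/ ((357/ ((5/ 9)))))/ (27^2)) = -12149390799/ 215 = -56508794.41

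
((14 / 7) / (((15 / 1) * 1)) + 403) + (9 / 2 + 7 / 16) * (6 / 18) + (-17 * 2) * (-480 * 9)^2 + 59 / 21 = -634521192.41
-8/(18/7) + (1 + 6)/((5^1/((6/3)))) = -14/45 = -0.31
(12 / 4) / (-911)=-0.00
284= 284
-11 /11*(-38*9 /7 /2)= 171 /7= 24.43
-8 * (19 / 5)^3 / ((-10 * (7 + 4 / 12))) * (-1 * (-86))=3539244 / 6875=514.80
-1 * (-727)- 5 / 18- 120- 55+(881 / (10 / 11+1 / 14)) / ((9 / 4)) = 2584973 / 2718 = 951.06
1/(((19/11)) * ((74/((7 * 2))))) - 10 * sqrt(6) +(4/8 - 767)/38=-10 * sqrt(6) - 56413/2812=-44.56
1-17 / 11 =-6 / 11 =-0.55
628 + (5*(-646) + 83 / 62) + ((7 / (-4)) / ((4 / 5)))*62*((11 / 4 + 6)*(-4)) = 532261 / 248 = 2146.21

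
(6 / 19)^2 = 36 / 361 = 0.10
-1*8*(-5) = 40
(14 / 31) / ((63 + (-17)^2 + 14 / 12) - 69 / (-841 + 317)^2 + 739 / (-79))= 0.00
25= 25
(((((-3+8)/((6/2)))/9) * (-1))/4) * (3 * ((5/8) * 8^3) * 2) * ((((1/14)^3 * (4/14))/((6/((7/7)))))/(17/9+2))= -20/50421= -0.00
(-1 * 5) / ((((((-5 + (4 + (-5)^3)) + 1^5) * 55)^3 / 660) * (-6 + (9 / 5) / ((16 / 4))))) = -16 / 8744140625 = -0.00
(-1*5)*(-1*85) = 425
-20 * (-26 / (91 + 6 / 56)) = 14560 / 2551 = 5.71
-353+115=-238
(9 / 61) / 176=9 / 10736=0.00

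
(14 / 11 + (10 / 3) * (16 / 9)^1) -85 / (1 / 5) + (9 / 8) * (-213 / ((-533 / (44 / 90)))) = -1322071549 / 3166020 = -417.58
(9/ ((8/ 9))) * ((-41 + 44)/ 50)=243/ 400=0.61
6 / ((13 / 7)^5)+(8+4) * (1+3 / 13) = 5584554 / 371293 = 15.04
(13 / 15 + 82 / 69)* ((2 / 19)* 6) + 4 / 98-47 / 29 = -875369 / 3104885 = -0.28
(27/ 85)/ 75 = 9/ 2125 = 0.00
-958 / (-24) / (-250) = -479 / 3000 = -0.16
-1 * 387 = -387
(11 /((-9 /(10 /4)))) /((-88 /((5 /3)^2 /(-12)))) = -125 /15552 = -0.01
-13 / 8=-1.62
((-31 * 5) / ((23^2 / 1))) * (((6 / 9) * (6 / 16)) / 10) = -31 / 4232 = -0.01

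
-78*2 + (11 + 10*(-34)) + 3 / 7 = -3392 / 7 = -484.57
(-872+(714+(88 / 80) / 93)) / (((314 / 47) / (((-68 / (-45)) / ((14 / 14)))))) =-117396271 / 3285225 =-35.73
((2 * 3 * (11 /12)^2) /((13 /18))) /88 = 33 /416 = 0.08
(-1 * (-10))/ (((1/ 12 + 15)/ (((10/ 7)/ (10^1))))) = 120/ 1267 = 0.09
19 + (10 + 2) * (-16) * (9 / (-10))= 959 / 5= 191.80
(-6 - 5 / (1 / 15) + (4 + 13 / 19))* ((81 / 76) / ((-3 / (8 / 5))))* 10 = 433.80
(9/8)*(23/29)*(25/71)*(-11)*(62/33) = -53475/8236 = -6.49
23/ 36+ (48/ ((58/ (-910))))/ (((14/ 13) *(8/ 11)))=-1003193/ 1044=-960.91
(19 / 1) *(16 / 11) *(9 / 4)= 684 / 11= 62.18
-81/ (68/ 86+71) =-387/ 343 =-1.13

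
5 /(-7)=-5 /7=-0.71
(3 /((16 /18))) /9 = 3 /8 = 0.38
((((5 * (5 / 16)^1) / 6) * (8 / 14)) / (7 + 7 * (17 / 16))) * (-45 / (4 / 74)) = -8.58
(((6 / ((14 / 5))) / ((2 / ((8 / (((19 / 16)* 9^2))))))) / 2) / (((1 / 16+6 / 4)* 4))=128 / 17955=0.01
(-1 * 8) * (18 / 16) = -9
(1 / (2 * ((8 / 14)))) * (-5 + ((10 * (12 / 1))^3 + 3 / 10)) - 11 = 120958791 / 80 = 1511984.89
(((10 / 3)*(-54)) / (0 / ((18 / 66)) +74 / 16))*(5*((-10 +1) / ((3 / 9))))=194400 / 37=5254.05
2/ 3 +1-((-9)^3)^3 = 1162261472/ 3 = 387420490.67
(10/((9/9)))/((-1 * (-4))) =5/2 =2.50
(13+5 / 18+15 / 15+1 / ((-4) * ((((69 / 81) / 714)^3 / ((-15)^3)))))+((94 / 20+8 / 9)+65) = 90675711657537341 / 182505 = 496839602517.94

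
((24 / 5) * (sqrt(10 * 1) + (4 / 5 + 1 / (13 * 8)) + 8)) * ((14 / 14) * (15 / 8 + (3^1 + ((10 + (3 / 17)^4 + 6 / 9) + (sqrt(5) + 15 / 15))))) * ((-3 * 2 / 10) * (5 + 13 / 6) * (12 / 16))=-129 * (520 * sqrt(10) + 4581) * (2004504 * sqrt(5) + 33159781) / 8686184000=-3480.16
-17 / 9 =-1.89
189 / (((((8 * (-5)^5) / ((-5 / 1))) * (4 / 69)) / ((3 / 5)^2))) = 117369 / 500000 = 0.23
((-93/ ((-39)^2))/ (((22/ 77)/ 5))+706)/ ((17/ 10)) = 210235/ 507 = 414.66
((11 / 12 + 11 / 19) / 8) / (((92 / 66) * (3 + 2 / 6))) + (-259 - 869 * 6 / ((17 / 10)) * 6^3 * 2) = -6300877806139 / 4754560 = -1325228.37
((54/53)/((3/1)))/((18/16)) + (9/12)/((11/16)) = 812/583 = 1.39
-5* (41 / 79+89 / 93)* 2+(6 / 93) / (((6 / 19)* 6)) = -649139 / 44082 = -14.73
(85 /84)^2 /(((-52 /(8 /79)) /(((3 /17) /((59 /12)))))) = -425 /5938114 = -0.00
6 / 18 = 0.33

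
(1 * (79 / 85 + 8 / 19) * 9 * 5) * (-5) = -98145 / 323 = -303.85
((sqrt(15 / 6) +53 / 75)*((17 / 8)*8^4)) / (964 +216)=115328 / 22125 +1088*sqrt(10) / 295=16.88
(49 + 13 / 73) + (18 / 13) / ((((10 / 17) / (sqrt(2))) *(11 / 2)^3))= 1224 *sqrt(2) / 86515 + 3590 / 73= 49.20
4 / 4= 1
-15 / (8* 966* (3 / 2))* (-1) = 5 / 3864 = 0.00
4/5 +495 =2479/5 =495.80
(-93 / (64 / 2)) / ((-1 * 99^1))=31 / 1056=0.03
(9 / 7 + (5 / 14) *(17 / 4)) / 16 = 157 / 896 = 0.18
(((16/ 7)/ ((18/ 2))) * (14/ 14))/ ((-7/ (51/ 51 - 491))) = 160/ 9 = 17.78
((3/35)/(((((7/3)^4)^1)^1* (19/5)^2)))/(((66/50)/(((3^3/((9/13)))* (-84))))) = -4738500/9534371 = -0.50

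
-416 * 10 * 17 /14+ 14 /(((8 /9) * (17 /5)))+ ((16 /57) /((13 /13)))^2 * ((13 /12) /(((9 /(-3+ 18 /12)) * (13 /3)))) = -23414989657 /4639572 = -5046.80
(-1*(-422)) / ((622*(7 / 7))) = 0.68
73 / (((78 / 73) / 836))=2227522 / 39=57115.95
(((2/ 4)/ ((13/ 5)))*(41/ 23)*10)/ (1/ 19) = 19475/ 299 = 65.13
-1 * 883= -883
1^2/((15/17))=17/15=1.13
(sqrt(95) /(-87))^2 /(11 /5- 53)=-475 /1922526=-0.00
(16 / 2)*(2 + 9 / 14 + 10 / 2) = 428 / 7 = 61.14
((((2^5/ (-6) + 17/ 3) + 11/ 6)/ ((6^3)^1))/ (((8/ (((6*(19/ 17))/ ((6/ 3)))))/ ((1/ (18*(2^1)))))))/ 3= 247/ 6345216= 0.00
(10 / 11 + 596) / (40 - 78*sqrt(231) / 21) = -42679*sqrt(231) / 30547 - 459620 / 30547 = -36.28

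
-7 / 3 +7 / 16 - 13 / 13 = -139 / 48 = -2.90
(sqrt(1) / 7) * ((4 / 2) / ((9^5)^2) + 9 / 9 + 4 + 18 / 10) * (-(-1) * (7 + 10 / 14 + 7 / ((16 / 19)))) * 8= 21279845201098 / 170852435649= 124.55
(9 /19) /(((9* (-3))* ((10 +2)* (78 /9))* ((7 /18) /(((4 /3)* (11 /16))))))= -11 /27664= -0.00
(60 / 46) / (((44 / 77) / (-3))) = -315 / 46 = -6.85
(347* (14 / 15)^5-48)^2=39109.50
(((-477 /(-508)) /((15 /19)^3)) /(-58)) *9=-1090581 /3683000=-0.30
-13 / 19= -0.68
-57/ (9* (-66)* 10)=19/ 1980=0.01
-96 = -96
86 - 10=76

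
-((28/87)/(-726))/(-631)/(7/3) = -2/6642537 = -0.00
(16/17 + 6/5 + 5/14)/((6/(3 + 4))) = 991/340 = 2.91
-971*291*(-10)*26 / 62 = 36732930 / 31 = 1184933.23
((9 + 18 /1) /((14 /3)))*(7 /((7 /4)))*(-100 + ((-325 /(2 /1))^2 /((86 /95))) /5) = 159770475 /1204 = 132699.73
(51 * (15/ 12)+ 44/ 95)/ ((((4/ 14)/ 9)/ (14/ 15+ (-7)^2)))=383803329/ 3800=101000.88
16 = 16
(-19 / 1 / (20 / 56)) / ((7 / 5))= -38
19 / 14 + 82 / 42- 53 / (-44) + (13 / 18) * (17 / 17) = 14515 / 2772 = 5.24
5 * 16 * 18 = 1440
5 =5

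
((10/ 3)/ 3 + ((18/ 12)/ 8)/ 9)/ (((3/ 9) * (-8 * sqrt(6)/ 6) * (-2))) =163 * sqrt(6)/ 768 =0.52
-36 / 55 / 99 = -0.01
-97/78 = -1.24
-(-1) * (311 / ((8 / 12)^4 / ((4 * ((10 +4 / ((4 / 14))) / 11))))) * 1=151146 / 11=13740.55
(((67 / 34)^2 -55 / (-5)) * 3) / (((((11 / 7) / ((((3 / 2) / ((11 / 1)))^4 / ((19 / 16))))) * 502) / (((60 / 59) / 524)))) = 438985575 / 13724669188705112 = 0.00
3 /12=1 /4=0.25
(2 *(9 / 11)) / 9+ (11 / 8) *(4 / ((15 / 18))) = 373 / 55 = 6.78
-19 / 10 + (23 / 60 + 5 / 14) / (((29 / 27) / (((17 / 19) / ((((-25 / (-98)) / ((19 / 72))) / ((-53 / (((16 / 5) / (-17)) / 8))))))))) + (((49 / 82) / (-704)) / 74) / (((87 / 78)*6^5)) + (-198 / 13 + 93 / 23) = 5127731072134555033 / 3600424285286400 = 1424.20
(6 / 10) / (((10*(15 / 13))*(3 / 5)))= 13 / 150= 0.09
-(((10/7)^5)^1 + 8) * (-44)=10316064/16807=613.80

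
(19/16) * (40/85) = 19/34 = 0.56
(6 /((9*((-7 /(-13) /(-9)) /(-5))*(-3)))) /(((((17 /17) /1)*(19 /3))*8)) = -195 /532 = -0.37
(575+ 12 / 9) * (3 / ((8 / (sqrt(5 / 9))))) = 1729 * sqrt(5) / 24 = 161.09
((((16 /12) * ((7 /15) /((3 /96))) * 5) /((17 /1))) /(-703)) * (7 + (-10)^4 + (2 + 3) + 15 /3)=-997248 /11951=-83.44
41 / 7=5.86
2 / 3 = 0.67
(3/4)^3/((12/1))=9/256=0.04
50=50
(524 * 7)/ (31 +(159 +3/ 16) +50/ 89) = 5223232/ 271627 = 19.23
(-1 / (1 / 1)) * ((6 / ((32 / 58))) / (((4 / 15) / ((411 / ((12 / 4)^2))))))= -59595 / 32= -1862.34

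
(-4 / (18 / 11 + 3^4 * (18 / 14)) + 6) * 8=388496 / 8145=47.70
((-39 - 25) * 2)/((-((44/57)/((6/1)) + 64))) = 10944/5483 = 2.00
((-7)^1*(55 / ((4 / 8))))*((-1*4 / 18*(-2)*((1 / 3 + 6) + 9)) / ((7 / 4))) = -80960 / 27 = -2998.52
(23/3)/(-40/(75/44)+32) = 115/128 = 0.90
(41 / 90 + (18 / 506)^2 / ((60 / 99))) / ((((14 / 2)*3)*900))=95869 / 3959247600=0.00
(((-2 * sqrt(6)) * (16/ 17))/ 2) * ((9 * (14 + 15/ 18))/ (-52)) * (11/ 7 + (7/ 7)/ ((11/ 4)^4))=5115186 * sqrt(6)/ 1332331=9.40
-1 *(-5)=5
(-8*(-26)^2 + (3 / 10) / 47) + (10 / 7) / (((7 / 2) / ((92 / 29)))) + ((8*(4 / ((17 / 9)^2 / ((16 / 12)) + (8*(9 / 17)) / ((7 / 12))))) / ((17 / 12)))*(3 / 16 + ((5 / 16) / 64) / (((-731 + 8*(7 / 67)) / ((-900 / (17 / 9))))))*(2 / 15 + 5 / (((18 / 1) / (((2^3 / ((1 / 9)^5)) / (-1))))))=-1472725312514600309301 / 23643732014541590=-62288.19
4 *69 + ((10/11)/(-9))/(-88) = 1202261/4356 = 276.00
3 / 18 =1 / 6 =0.17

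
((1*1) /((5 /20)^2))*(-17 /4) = -68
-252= -252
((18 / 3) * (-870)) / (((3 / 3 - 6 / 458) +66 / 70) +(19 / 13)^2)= -3535336350 / 2753669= -1283.86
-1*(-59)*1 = 59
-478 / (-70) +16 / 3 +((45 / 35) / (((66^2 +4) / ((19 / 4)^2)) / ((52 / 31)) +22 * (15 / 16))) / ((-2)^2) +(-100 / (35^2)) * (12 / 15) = 1295663231 / 107088765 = 12.10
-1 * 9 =-9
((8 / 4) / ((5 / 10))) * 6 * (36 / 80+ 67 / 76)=3036 / 95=31.96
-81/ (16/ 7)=-567/ 16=-35.44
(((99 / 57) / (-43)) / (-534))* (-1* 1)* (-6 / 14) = 33 / 1017982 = 0.00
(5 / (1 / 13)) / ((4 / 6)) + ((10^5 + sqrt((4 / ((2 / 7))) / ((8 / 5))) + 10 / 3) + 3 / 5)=sqrt(35) / 2 + 3003043 / 30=100104.39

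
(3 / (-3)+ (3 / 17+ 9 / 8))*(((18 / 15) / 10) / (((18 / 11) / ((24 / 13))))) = 451 / 11050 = 0.04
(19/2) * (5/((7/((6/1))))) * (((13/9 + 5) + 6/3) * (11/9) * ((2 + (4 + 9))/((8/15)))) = 496375/42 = 11818.45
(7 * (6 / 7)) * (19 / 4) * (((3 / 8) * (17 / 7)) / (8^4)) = 2907 / 458752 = 0.01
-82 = -82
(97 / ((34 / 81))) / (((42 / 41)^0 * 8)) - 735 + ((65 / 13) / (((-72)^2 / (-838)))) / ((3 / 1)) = -93378233 / 132192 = -706.38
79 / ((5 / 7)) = 553 / 5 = 110.60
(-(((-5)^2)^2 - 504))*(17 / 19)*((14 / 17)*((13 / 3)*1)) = -22022 / 57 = -386.35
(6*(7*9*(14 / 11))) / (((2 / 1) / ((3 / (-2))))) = -360.82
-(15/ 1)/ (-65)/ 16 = 3/ 208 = 0.01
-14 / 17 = -0.82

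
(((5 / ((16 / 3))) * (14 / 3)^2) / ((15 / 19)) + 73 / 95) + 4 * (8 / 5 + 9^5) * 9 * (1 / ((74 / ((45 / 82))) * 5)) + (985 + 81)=22026912193 / 5188140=4245.63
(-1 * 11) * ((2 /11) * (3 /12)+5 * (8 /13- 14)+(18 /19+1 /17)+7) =5438425 /8398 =647.59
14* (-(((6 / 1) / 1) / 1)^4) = -18144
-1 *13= -13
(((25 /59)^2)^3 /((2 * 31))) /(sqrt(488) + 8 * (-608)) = -74218750000 /3866891184001807621 - 244140625 * sqrt(122) /30935129472014460968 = -0.00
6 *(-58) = -348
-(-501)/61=8.21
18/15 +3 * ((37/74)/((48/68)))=133/40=3.32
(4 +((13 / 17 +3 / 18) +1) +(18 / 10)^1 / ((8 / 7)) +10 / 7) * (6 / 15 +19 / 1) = 12376327 / 71400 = 173.34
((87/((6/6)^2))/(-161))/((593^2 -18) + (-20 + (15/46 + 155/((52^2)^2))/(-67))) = -14206469888/9243900153534039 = -0.00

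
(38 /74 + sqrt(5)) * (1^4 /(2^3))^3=0.01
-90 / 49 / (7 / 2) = -180 / 343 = -0.52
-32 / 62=-16 / 31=-0.52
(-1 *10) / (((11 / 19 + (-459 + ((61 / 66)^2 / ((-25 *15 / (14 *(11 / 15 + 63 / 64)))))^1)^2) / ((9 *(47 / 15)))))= -3293998989811200000000 / 2461526827381905399301171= -0.00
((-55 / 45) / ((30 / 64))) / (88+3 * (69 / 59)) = -20768 / 728865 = -0.03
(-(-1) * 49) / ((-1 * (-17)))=49 / 17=2.88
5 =5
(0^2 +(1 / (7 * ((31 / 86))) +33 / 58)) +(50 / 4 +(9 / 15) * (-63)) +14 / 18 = -6670973 / 283185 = -23.56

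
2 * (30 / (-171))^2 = 200 / 3249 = 0.06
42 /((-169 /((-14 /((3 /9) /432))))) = 762048 /169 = 4509.16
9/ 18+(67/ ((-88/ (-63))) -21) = 2417/ 88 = 27.47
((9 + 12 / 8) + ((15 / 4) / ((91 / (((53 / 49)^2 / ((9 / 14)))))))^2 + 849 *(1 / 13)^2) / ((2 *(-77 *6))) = -544659657271 / 32407497538416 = -0.02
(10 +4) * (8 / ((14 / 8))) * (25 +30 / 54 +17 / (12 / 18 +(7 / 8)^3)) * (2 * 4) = 362085376 / 18477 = 19596.55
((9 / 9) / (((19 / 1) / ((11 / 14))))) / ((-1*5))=-11 / 1330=-0.01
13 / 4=3.25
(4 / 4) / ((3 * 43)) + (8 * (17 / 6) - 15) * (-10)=-9889 / 129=-76.66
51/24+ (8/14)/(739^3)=48026426893/22600671464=2.13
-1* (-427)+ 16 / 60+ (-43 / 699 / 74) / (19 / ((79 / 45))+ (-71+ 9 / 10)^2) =2149643773290781 / 5031152537385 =427.27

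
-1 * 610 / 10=-61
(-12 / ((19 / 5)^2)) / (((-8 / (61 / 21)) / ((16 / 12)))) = 3050 / 7581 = 0.40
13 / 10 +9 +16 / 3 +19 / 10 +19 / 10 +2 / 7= 4141 / 210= 19.72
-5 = -5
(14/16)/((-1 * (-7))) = 1/8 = 0.12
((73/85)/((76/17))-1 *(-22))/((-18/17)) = -15929/760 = -20.96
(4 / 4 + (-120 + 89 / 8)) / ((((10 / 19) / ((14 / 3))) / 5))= -114779 / 24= -4782.46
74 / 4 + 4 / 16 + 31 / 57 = 4399 / 228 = 19.29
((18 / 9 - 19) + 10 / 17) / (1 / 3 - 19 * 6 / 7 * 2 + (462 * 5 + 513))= -5859 / 996302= -0.01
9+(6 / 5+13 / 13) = 56 / 5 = 11.20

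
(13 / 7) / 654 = 13 / 4578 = 0.00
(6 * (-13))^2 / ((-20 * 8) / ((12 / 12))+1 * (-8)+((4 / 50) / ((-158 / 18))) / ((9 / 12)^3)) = -9011925 / 248882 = -36.21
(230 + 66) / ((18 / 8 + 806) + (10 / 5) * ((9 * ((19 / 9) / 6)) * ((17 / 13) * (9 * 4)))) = 15392 / 57533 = 0.27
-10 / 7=-1.43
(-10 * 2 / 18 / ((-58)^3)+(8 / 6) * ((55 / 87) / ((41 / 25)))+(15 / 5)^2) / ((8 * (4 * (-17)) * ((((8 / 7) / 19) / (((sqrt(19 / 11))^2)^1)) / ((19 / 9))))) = -16443765001853 / 15509736963072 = -1.06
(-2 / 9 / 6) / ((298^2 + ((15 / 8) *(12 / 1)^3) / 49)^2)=-2401 / 511997076697392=-0.00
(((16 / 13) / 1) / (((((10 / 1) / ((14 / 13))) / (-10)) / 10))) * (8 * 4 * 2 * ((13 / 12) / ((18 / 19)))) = -340480 / 351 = -970.03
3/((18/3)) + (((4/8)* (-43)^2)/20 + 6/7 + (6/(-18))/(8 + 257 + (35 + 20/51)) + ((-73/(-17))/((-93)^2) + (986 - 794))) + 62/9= 388630092919/1576781892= 246.47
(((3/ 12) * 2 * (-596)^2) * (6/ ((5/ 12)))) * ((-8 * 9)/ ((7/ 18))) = -16572957696/ 35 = -473513077.03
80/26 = 40/13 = 3.08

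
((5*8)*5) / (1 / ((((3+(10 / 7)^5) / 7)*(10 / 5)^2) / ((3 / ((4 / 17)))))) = 80.22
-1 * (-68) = 68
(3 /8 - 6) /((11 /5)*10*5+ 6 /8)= -45 /886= -0.05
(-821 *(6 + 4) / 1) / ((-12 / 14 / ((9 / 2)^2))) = 775845 / 4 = 193961.25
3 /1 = 3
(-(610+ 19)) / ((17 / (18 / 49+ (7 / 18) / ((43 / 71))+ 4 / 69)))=-34451551 / 872298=-39.50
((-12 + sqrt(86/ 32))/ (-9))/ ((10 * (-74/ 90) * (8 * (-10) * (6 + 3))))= 1/ 4440- sqrt(43)/ 213120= 0.00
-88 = -88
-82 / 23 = -3.57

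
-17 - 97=-114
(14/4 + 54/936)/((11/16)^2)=11840/1573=7.53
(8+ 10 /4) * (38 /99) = 133 /33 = 4.03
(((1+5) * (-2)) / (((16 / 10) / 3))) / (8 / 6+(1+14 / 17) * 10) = -2295 / 1996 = -1.15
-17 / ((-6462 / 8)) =68 / 3231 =0.02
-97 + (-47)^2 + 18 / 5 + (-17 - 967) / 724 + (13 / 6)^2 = 69034913 / 32580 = 2118.94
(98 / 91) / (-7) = -0.15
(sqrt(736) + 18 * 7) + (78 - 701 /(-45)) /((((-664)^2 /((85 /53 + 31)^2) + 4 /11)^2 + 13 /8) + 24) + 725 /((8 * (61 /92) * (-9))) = 4 * sqrt(46) + 27618070013310976590277 /249229428870125239650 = 137.94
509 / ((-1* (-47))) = 509 / 47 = 10.83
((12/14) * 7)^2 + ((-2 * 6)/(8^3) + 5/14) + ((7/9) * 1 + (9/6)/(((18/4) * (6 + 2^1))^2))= 897829/24192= 37.11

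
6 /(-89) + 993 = 88371 /89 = 992.93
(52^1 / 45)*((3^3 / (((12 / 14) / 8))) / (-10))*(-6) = 4368 / 25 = 174.72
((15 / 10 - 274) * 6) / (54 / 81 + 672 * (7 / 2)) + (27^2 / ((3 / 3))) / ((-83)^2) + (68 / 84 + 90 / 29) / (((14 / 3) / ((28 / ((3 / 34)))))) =265.49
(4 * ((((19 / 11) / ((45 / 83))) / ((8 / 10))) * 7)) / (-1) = -111.51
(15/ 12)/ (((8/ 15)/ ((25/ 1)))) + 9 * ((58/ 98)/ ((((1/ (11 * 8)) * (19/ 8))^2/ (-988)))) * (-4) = 860993790681/ 29792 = 28900167.52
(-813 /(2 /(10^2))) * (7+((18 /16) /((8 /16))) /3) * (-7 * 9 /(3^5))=1470175 /18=81676.39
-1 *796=-796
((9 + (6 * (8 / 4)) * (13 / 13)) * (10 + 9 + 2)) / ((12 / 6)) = 441 / 2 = 220.50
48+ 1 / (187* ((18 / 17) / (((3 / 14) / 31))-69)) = 755569 / 15741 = 48.00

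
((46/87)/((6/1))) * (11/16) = 253/4176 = 0.06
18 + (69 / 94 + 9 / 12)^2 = 714033 / 35344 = 20.20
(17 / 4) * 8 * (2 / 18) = 34 / 9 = 3.78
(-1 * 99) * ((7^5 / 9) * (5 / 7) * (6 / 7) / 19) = -113190 / 19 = -5957.37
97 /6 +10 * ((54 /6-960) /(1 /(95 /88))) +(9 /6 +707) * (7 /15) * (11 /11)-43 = -9962.68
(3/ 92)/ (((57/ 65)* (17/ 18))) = 585/ 14858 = 0.04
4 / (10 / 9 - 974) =-9 / 2189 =-0.00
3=3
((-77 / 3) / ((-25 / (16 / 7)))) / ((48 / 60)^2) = 11 / 3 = 3.67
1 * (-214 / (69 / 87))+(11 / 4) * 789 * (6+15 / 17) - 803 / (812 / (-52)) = 14714.58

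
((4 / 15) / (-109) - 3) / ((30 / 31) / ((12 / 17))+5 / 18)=-456537 / 250700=-1.82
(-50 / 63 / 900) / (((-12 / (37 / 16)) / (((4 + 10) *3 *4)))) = 37 / 1296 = 0.03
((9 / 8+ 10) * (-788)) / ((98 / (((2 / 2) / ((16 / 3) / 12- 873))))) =157797 / 1539188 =0.10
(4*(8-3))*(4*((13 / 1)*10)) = 10400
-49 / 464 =-0.11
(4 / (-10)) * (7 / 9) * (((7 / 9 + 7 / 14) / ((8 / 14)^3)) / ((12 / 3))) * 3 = -1.60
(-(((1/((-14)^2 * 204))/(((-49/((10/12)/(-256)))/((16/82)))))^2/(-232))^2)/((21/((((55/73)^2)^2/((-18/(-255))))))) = -0.00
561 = 561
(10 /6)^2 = 25 /9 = 2.78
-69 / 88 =-0.78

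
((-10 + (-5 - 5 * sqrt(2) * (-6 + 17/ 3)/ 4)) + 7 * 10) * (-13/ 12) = -715/ 12 - 65 * sqrt(2)/ 144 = -60.22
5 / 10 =0.50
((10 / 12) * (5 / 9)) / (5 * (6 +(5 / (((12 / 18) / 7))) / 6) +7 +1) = 50 / 8829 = 0.01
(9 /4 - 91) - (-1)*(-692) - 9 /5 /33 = -780.80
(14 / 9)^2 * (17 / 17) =196 / 81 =2.42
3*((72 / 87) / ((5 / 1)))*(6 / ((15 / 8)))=1.59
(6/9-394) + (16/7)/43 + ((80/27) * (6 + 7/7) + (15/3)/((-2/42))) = -3880963/8127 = -477.54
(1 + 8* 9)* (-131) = -9563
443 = 443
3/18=1/6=0.17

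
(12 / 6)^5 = 32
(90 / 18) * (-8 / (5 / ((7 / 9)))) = -56 / 9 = -6.22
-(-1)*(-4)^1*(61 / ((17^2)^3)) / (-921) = 244 / 22230701049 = 0.00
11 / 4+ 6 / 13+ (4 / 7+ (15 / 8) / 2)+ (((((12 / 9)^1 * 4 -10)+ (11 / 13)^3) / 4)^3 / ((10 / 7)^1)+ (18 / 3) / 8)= 4.74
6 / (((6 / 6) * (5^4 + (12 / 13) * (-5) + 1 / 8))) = 208 / 21511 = 0.01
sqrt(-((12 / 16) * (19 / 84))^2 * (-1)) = 19 / 112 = 0.17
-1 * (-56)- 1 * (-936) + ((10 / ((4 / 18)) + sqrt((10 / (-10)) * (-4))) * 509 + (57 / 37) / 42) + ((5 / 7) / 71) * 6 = 916327439 / 36778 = 24915.10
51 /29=1.76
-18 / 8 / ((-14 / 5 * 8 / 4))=45 / 112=0.40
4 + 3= 7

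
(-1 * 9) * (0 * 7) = 0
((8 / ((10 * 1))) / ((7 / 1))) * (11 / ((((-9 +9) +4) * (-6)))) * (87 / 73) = -0.06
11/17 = 0.65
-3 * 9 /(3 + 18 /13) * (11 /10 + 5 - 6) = -117 /190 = -0.62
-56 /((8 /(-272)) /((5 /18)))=4760 /9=528.89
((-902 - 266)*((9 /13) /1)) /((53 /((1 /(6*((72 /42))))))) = -1022 /689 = -1.48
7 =7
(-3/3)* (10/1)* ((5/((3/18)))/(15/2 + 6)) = -200/9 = -22.22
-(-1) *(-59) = -59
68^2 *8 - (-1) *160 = 37152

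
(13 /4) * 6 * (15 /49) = 585 /98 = 5.97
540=540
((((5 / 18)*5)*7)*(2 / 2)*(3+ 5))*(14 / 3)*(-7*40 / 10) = -274400 / 27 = -10162.96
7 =7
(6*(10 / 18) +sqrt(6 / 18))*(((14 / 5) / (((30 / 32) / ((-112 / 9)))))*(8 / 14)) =-28672 / 405-14336*sqrt(3) / 2025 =-83.06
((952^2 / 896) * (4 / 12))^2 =4092529 / 36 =113681.36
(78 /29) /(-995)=-78 /28855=-0.00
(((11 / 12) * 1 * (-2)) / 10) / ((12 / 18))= -11 / 40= -0.28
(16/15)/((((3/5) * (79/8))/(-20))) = -2560/711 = -3.60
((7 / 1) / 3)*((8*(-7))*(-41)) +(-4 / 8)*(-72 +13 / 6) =21569 / 4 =5392.25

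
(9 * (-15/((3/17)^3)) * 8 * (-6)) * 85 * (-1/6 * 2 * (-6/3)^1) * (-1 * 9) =-601351200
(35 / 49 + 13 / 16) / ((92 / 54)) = 4617 / 5152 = 0.90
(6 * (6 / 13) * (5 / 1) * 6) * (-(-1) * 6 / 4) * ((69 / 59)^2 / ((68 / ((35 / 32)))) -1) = -121.87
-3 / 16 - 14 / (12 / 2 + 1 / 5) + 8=2755 / 496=5.55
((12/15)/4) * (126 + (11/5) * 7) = 28.28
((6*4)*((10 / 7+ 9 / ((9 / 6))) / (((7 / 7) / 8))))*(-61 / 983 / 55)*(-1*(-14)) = -1218048 / 54065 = -22.53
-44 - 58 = -102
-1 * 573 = -573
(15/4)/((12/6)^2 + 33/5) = 75/212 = 0.35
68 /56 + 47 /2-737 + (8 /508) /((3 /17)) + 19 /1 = -1848755 /2667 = -693.20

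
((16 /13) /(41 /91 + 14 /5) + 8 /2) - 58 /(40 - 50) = 75271 /7395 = 10.18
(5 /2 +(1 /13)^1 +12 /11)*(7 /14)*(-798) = -418551 /286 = -1463.47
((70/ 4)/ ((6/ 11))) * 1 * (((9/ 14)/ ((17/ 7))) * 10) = 5775/ 68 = 84.93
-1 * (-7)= 7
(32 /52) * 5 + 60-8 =716 /13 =55.08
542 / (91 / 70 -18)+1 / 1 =-5253 / 167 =-31.46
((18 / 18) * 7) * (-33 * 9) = -2079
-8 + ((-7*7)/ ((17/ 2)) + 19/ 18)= -12.71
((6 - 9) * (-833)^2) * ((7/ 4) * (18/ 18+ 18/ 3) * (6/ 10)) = -306005049/ 20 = -15300252.45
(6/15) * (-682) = -1364/5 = -272.80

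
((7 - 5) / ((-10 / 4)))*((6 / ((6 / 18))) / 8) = -9 / 5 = -1.80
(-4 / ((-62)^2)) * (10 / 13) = -0.00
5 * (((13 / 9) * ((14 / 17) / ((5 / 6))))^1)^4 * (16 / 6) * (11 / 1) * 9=1544856721408 / 281883375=5480.48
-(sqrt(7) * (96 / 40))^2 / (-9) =112 / 25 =4.48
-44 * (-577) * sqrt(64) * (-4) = -812416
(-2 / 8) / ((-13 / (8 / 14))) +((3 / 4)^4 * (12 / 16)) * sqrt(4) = 22625 / 46592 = 0.49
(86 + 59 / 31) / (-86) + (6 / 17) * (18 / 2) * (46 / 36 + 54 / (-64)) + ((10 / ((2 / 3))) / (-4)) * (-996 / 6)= 225832835 / 362576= 622.86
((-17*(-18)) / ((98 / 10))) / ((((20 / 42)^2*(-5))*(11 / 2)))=-1377 / 275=-5.01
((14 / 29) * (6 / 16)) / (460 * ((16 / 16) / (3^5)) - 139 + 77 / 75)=-127575 / 95895808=-0.00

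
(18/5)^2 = 324/25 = 12.96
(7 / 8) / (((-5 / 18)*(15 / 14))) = -147 / 50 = -2.94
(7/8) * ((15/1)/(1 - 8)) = -15/8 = -1.88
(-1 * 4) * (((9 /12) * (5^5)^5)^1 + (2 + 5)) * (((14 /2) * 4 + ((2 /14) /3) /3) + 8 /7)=-1642405986785888723311 /63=-26069936298188709893.83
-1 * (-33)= 33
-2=-2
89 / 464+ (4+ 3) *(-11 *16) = -571559 / 464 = -1231.81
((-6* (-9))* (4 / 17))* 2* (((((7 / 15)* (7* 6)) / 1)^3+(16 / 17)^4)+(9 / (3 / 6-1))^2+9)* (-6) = -212787779302944 / 177482125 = -1198925.13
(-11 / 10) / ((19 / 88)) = -484 / 95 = -5.09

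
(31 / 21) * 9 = 93 / 7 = 13.29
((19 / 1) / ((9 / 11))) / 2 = 209 / 18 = 11.61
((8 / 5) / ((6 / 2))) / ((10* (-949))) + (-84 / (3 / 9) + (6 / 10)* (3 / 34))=-609699421 / 2419950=-251.95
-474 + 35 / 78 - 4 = -37249 / 78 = -477.55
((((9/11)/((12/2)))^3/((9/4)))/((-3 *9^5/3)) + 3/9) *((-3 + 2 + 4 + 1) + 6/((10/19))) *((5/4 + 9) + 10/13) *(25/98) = 16679438855/1155890736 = 14.43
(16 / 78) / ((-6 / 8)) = -32 / 117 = -0.27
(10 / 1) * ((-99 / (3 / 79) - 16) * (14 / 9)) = -367220 / 9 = -40802.22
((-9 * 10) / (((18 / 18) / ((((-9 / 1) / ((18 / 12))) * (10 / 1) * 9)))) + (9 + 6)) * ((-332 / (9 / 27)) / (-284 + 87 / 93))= 33356372 / 195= 171058.32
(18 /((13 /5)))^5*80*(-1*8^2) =-30233088000000 /371293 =-81426496.06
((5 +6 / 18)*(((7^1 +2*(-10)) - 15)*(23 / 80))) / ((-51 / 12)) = 2576 / 255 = 10.10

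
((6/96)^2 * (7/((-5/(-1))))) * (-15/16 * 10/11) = -105/22528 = -0.00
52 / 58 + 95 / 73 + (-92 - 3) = -196462 / 2117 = -92.80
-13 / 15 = -0.87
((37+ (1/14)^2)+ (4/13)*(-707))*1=-459999/2548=-180.53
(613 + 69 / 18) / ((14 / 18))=11103 / 14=793.07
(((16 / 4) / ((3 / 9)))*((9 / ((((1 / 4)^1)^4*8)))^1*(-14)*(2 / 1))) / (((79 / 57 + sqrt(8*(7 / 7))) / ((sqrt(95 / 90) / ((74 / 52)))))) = -5449586688*sqrt(19) / 730787 + 1888233984*sqrt(38) / 730787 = -16577.12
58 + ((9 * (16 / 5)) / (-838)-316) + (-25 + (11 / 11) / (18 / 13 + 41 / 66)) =-1018681487 / 3605495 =-282.54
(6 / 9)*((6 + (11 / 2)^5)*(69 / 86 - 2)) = -16608029 / 4128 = -4023.26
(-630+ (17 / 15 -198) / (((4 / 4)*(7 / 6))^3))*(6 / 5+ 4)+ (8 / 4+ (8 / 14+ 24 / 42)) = -33592766 / 8575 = -3917.52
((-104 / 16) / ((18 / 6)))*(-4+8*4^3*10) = -33254 / 3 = -11084.67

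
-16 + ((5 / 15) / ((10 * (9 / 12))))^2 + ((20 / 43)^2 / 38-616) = -44960108276 / 71140275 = -631.99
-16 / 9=-1.78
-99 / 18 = -11 / 2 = -5.50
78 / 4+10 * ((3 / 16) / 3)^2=2501 / 128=19.54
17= 17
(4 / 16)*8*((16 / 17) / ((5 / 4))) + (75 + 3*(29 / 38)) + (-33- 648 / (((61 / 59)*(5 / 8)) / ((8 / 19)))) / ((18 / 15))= -300.57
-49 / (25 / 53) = -103.88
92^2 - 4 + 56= 8516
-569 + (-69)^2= 4192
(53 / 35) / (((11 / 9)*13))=477 / 5005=0.10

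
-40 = -40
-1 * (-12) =12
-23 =-23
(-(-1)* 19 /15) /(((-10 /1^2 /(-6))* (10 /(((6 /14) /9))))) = 19 /5250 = 0.00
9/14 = 0.64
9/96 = 3/32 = 0.09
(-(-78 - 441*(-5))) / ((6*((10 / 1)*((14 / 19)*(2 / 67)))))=-902557 / 560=-1611.71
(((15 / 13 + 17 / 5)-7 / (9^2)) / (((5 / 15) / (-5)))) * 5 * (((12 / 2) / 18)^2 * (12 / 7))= -470420 / 7371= -63.82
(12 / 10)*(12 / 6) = 12 / 5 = 2.40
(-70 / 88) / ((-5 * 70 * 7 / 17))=17 / 3080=0.01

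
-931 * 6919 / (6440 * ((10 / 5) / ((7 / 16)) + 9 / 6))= -164.75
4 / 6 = 0.67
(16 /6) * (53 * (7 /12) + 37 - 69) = -26 /9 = -2.89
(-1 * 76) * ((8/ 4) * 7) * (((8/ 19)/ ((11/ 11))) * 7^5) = -7529536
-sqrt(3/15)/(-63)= sqrt(5)/315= 0.01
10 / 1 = 10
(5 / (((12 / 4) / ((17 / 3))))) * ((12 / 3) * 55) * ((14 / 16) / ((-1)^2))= 32725 / 18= 1818.06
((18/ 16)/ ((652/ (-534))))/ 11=-0.08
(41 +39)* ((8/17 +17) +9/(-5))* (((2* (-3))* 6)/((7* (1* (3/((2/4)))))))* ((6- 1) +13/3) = -170496/17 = -10029.18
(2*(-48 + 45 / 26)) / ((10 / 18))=-10827 / 65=-166.57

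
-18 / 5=-3.60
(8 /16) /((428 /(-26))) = -13 /428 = -0.03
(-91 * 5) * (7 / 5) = -637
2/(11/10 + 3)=20/41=0.49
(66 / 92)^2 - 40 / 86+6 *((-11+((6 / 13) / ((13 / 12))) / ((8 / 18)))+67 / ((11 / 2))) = 2180626025 / 169146692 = 12.89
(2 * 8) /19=16 /19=0.84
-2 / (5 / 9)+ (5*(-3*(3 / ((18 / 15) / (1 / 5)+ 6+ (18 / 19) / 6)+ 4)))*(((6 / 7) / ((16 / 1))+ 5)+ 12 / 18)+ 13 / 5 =-1575547 / 4312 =-365.39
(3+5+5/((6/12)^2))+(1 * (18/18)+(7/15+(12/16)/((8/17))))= 14909/480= 31.06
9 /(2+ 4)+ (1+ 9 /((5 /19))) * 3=1071 /10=107.10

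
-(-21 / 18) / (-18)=-7 / 108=-0.06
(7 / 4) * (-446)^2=348103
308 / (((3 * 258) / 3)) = 154 / 129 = 1.19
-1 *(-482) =482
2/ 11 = 0.18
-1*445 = -445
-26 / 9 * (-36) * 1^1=104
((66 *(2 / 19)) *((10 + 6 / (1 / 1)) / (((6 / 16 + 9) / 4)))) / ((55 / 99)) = 202752 / 2375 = 85.37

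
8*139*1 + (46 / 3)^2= 12124 / 9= 1347.11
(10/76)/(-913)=-0.00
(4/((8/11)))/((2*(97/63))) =693/388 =1.79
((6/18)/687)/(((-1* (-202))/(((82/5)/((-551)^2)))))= 41/315989438805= 0.00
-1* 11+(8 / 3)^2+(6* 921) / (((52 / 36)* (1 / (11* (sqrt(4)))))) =9846877 / 117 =84161.34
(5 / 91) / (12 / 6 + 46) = 5 / 4368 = 0.00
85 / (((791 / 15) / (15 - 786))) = -983025 / 791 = -1242.76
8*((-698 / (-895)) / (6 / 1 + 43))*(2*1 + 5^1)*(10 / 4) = 2792 / 1253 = 2.23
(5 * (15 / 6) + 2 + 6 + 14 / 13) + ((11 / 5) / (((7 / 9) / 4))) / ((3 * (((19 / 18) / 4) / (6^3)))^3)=1434377794289649 / 6241690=229805997.14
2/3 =0.67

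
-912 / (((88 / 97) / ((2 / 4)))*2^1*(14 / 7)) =-5529 / 44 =-125.66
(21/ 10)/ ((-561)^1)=-7/ 1870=-0.00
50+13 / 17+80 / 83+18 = 98387 / 1411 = 69.73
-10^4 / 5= -2000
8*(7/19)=56/19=2.95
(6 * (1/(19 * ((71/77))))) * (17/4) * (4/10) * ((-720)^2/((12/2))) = 67858560/1349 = 50302.86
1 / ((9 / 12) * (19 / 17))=68 / 57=1.19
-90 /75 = -6 /5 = -1.20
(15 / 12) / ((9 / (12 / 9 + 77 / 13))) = 1415 / 1404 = 1.01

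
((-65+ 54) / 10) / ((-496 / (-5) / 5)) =-55 / 992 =-0.06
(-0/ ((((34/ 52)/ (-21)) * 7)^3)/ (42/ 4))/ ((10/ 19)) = 0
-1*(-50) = 50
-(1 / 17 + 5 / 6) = -91 / 102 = -0.89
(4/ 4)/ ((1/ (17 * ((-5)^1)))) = -85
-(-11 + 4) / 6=7 / 6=1.17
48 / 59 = 0.81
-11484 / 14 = -5742 / 7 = -820.29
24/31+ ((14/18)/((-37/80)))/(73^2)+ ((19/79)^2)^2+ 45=98086551033577570/2142693305562627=45.78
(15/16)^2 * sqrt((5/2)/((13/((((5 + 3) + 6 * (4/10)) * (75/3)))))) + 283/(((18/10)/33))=1125 * sqrt(2)/256 + 15565/3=5194.55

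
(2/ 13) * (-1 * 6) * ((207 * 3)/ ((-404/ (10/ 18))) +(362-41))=-388017/ 1313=-295.52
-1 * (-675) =675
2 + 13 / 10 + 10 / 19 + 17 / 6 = 1898 / 285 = 6.66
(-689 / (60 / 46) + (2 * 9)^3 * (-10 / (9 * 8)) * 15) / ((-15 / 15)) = 380347 / 30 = 12678.23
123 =123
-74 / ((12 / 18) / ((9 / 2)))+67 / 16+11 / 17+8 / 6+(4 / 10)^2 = -10060711 / 20400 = -493.17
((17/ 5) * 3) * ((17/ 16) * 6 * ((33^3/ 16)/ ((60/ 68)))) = 529675443/ 3200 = 165523.58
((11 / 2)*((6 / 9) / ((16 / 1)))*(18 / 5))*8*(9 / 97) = 297 / 485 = 0.61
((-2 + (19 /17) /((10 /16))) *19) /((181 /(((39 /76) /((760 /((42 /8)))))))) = -7371 /93540800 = -0.00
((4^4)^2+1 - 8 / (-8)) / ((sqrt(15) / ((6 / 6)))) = 21846 * sqrt(15) / 5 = 16921.84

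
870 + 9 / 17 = 870.53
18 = 18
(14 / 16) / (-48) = -7 / 384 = -0.02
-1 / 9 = -0.11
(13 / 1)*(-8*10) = -1040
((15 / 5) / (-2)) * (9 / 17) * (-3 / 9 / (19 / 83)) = 747 / 646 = 1.16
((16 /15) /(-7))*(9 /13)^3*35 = -3888 /2197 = -1.77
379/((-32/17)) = -6443/32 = -201.34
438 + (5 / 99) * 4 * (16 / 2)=43522 / 99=439.62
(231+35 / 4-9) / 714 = 923 / 2856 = 0.32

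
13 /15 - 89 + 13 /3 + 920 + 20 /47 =196607 /235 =836.63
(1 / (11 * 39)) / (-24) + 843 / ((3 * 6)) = 482195 / 10296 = 46.83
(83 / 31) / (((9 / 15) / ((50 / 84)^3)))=6484375 / 6890184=0.94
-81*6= -486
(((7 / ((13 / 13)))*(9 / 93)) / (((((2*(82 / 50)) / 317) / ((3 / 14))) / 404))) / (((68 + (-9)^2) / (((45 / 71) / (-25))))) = -12966885 / 13445909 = -0.96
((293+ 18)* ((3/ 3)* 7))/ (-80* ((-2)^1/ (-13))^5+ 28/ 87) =70322522907/ 10173484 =6912.33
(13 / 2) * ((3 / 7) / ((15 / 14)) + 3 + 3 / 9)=364 / 15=24.27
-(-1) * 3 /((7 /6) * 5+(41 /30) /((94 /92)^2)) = 66270 /157777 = 0.42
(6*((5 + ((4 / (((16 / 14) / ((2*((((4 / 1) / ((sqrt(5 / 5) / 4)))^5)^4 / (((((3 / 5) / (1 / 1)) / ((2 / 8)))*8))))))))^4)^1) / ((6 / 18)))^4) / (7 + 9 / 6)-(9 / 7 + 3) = 2444789871836658777387261262456008545370016533125982617096495093575619286127971134054339322813381545411873795160236084385453068711231214139295782193570482650366231664865826694265141467960783629991424225751610796099248126258377723228850846241928137692178340549416804816734350104716012100973995556546952854394153326396824988054941922232700584281484789609326038289258568329758130273867272530 / 21080493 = 115974036842338496418810600000000000000000000000000000000000000000000000000000000000000000000000000000000000000000000000000000000000000000000000000000000000000000000000000000000000000000000000000000000000000000000000000000000000000000000000000000000000000000000000000000000000000000000000000000000000000000000000000000000000000000000000000000000000000000000000000000000000000000000.00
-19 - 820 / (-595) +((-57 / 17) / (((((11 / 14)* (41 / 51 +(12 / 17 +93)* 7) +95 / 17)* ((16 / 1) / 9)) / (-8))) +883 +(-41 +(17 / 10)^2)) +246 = 1189171733121 / 1107961400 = 1073.30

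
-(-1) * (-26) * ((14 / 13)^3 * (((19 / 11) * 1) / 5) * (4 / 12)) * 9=-312816 / 9295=-33.65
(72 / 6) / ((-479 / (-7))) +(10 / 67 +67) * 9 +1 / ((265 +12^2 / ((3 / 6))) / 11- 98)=10185075902 / 16848825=604.50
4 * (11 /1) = 44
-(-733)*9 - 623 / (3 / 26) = 3593 / 3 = 1197.67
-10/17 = -0.59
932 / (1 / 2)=1864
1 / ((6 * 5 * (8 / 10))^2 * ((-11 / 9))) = -1 / 704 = -0.00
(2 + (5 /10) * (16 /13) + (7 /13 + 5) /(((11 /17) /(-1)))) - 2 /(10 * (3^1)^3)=-114893 /19305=-5.95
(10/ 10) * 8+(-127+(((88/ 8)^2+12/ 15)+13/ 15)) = 11/ 3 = 3.67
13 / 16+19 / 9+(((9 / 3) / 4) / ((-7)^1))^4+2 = 27237673 / 5531904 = 4.92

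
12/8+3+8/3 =43/6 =7.17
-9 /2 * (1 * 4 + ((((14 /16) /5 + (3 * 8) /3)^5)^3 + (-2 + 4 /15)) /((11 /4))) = -42762798051706983642195260298947691117 /536870912000000000000000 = -79651918358555.03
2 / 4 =1 / 2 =0.50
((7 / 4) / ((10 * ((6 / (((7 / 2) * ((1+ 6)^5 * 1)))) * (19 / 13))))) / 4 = 10706059 / 36480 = 293.48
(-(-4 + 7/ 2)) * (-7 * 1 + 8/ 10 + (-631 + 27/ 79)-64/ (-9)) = -2238751/ 7110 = -314.87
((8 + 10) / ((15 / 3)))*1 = 18 / 5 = 3.60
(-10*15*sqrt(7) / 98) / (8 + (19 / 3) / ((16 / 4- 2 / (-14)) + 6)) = -15975*sqrt(7) / 90013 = -0.47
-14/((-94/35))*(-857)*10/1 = -44673.40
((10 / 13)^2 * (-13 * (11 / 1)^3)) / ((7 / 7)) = -133100 / 13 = -10238.46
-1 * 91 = -91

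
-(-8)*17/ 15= 136/ 15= 9.07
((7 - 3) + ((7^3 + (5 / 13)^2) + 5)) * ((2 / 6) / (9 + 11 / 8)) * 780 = 9522080 / 1079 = 8824.91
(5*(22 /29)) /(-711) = -110 /20619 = -0.01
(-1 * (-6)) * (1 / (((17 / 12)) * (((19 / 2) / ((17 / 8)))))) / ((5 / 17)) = 306 / 95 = 3.22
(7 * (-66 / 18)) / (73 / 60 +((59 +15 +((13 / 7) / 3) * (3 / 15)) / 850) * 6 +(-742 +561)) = 4581500 / 31997929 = 0.14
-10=-10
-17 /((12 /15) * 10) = -17 /8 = -2.12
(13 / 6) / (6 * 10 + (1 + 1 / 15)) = 65 / 1832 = 0.04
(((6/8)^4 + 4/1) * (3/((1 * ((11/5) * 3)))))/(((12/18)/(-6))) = -49725/2816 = -17.66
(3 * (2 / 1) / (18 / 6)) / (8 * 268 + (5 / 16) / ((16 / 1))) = 512 / 548869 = 0.00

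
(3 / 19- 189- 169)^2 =46226401 / 361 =128050.97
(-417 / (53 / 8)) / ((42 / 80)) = -44480 / 371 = -119.89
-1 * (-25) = 25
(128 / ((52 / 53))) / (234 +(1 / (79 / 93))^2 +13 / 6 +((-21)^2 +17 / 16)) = 508067328 / 2646681791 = 0.19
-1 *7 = -7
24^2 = 576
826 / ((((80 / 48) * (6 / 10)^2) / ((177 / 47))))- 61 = 240803 / 47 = 5123.47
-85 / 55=-17 / 11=-1.55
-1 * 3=-3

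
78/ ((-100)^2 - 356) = 39/ 4822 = 0.01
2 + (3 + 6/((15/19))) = 63/5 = 12.60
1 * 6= 6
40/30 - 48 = -140/3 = -46.67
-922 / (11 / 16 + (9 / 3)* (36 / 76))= -280288 / 641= -437.27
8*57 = 456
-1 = -1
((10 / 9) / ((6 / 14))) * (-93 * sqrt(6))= -2170 * sqrt(6) / 9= -590.60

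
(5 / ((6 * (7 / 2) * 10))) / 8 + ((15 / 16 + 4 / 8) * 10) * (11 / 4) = 26567 / 672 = 39.53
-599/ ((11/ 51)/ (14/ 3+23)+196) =-845189/ 276567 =-3.06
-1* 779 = -779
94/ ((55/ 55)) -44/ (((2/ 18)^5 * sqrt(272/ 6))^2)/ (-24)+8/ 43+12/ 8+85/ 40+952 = 1649261300263/ 11696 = 141010713.09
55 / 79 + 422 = 33393 / 79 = 422.70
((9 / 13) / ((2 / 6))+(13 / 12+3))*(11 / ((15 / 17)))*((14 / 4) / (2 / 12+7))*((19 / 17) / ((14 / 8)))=200849 / 8385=23.95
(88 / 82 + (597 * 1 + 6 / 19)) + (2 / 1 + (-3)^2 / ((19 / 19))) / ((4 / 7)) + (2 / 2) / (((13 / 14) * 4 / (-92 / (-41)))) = 25043791 / 40508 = 618.24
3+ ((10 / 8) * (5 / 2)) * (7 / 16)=559 / 128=4.37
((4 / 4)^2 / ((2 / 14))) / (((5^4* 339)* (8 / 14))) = 49 / 847500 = 0.00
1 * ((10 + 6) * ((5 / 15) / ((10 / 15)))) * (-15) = -120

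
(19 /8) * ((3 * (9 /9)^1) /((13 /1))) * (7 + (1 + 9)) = 969 /104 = 9.32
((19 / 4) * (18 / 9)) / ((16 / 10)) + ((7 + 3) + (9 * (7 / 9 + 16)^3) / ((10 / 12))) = 110208857 / 2160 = 51022.62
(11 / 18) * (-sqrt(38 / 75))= -11 * sqrt(114) / 270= -0.43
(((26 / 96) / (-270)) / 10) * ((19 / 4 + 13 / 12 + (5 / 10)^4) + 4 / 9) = -11869 / 18662400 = -0.00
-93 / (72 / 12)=-31 / 2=-15.50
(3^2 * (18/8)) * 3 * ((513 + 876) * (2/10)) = 337527/20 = 16876.35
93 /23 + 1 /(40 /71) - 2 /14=5.68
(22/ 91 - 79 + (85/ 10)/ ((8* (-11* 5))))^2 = 39797260569049/ 6412806400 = 6205.90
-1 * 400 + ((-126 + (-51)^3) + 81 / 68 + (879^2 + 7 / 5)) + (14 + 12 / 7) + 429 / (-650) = 7609831581 / 11900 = 639481.65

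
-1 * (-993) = 993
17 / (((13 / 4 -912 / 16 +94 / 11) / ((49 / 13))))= -2156 / 1521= -1.42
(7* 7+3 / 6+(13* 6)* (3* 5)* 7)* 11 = 181269 / 2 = 90634.50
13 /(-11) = -13 /11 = -1.18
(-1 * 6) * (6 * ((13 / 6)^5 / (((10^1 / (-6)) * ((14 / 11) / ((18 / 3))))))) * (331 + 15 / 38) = 7347517177 / 4560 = 1611297.63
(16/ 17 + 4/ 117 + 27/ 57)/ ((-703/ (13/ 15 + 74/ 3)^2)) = -8032836329/ 5977591425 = -1.34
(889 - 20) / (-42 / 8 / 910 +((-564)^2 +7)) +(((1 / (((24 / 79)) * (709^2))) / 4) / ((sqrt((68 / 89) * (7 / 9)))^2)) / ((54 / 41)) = 62327170930499227 / 22797803559886209792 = 0.00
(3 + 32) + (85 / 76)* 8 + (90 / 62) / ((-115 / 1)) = 595184 / 13547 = 43.93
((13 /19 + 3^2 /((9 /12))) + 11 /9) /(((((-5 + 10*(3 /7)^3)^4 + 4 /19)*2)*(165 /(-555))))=-608919747833593 /8206355991307221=-0.07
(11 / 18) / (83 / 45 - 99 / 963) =0.35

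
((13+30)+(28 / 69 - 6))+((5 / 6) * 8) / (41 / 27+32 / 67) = 441397 / 10833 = 40.75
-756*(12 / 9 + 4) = -4032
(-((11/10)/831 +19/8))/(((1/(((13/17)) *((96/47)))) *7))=-4107428/7746305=-0.53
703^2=494209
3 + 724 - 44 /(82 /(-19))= 30225 /41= 737.20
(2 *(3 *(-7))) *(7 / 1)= -294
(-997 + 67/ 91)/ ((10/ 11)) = -99726/ 91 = -1095.89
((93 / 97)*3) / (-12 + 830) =279 / 79346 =0.00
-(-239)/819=239/819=0.29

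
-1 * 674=-674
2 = 2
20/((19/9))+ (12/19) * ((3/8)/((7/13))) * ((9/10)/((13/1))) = 25281/2660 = 9.50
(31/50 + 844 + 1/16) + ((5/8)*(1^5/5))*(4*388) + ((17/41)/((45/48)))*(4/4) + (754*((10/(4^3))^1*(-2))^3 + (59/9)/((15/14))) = 1022.23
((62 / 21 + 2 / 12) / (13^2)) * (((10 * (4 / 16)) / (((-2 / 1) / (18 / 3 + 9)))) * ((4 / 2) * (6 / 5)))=-1965 / 2366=-0.83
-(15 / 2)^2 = -225 / 4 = -56.25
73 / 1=73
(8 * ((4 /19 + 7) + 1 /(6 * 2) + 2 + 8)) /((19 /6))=15772 /361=43.69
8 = 8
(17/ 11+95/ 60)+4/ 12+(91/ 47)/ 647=13908925/ 4013988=3.47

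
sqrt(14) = 3.74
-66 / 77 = -6 / 7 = -0.86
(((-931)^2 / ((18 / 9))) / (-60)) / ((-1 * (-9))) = -866761 / 1080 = -802.56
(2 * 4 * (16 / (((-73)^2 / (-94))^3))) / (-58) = 53157376 / 4388692562381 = 0.00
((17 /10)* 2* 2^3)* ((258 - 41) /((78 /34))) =501704 /195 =2572.84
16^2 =256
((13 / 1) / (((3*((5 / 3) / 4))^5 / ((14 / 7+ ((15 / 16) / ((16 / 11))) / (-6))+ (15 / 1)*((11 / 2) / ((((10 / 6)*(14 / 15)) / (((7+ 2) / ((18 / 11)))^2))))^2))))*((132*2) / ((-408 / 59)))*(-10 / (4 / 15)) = 108962354336121 / 104125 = 1046457184.50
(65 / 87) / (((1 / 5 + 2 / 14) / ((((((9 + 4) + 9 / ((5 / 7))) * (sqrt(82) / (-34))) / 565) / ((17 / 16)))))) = -23296 * sqrt(82) / 8523477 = -0.02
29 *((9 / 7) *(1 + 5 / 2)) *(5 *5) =6525 / 2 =3262.50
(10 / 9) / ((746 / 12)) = 20 / 1119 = 0.02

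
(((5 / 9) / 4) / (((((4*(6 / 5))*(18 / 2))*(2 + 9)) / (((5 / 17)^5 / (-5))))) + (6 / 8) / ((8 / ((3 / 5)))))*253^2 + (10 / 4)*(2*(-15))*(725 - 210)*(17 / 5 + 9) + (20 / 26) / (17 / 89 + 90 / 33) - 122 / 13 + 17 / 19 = -4629548353242481152229 / 9739082964017160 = -475357.73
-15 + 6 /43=-639 /43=-14.86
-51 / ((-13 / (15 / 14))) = 765 / 182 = 4.20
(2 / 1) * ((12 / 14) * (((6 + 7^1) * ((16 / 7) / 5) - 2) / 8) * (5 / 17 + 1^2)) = 4554 / 4165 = 1.09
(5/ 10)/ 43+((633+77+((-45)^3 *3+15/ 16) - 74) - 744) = -188155651/ 688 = -273482.05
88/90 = 44/45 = 0.98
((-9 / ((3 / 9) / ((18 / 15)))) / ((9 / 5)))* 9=-162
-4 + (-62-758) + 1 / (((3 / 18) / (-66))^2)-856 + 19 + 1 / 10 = 1551551 / 10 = 155155.10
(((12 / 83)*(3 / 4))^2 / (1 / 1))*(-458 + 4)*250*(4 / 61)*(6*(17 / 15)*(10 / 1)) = -2500632000 / 420229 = -5950.64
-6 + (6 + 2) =2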